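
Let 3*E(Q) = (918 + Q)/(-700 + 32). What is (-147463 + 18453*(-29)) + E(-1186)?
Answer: -341982533/501 ≈ -6.8260e+5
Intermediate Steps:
E(Q) = -153/334 - Q/2004 (E(Q) = ((918 + Q)/(-700 + 32))/3 = ((918 + Q)/(-668))/3 = ((918 + Q)*(-1/668))/3 = (-459/334 - Q/668)/3 = -153/334 - Q/2004)
(-147463 + 18453*(-29)) + E(-1186) = (-147463 + 18453*(-29)) + (-153/334 - 1/2004*(-1186)) = (-147463 - 535137) + (-153/334 + 593/1002) = -682600 + 67/501 = -341982533/501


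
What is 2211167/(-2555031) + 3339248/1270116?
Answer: 476953630943/270432146133 ≈ 1.7637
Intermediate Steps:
2211167/(-2555031) + 3339248/1270116 = 2211167*(-1/2555031) + 3339248*(1/1270116) = -2211167/2555031 + 834812/317529 = 476953630943/270432146133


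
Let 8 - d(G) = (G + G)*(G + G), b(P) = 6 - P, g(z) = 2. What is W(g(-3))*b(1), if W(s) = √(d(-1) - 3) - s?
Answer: -5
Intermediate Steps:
d(G) = 8 - 4*G² (d(G) = 8 - (G + G)*(G + G) = 8 - 2*G*2*G = 8 - 4*G²)
W(s) = 1 - s (W(s) = √((8 - 4*(-1)²) - 3) - s = √((8 - 4*1) - 3) - s = √((8 - 4) - 3) - s = √(4 - 3) - s = √1 - s = 1 - s)
W(g(-3))*b(1) = (1 - 1*2)*(6 - 1*1) = (1 - 2)*(6 - 1) = -1*5 = -5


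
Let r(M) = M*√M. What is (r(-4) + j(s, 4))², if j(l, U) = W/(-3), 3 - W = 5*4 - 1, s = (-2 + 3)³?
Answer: -320/9 - 256*I/3 ≈ -35.556 - 85.333*I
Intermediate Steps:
r(M) = M^(3/2)
s = 1 (s = 1³ = 1)
W = -16 (W = 3 - (5*4 - 1) = 3 - (20 - 1) = 3 - 1*19 = 3 - 19 = -16)
j(l, U) = 16/3 (j(l, U) = -16/(-3) = -16*(-⅓) = 16/3)
(r(-4) + j(s, 4))² = ((-4)^(3/2) + 16/3)² = (-8*I + 16/3)² = (16/3 - 8*I)²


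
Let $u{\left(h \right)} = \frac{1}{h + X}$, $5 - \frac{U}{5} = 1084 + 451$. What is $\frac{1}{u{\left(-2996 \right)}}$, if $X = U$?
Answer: $-10646$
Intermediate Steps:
$U = -7650$ ($U = 25 - 5 \left(1084 + 451\right) = 25 - 7675 = -7650$)
$X = -7650$
$u{\left(h \right)} = \frac{1}{-7650 + h}$ ($u{\left(h \right)} = \frac{1}{h - 7650} = \frac{1}{-7650 + h}$)
$\frac{1}{u{\left(-2996 \right)}} = \frac{1}{\frac{1}{-7650 - 2996}} = \frac{1}{\frac{1}{-10646}} = \frac{1}{- \frac{1}{10646}} = -10646$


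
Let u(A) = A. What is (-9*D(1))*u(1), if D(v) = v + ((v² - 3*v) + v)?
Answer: 0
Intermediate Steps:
D(v) = v² - v (D(v) = v + (v² - 2*v) = v² - v)
(-9*D(1))*u(1) = -9*(-1 + 1)*1 = -9*0*1 = 0*1 = 0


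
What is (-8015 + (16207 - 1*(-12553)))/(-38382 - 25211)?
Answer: -20745/63593 ≈ -0.32622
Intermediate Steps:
(-8015 + (16207 - 1*(-12553)))/(-38382 - 25211) = (-8015 + (16207 + 12553))/(-63593) = (-8015 + 28760)*(-1/63593) = 20745*(-1/63593) = -20745/63593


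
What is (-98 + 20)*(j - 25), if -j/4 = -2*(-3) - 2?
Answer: 3198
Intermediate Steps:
j = -16 (j = -4*(-2*(-3) - 2) = -4*(6 - 2) = -4*4 = -16)
(-98 + 20)*(j - 25) = (-98 + 20)*(-16 - 25) = -78*(-41) = 3198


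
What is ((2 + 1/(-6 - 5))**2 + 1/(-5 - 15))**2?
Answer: 75672601/5856400 ≈ 12.921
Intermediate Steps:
((2 + 1/(-6 - 5))**2 + 1/(-5 - 15))**2 = ((2 + 1/(-11))**2 + 1/(-20))**2 = ((2 - 1/11)**2 - 1/20)**2 = ((21/11)**2 - 1/20)**2 = (441/121 - 1/20)**2 = (8699/2420)**2 = 75672601/5856400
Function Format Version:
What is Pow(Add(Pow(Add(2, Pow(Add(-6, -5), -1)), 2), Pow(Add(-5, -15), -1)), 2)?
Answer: Rational(75672601, 5856400) ≈ 12.921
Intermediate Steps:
Pow(Add(Pow(Add(2, Pow(Add(-6, -5), -1)), 2), Pow(Add(-5, -15), -1)), 2) = Pow(Add(Pow(Add(2, Pow(-11, -1)), 2), Pow(-20, -1)), 2) = Pow(Add(Pow(Add(2, Rational(-1, 11)), 2), Rational(-1, 20)), 2) = Pow(Add(Pow(Rational(21, 11), 2), Rational(-1, 20)), 2) = Pow(Add(Rational(441, 121), Rational(-1, 20)), 2) = Pow(Rational(8699, 2420), 2) = Rational(75672601, 5856400)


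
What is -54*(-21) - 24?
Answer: 1110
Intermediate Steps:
-54*(-21) - 24 = 1134 - 24 = 1110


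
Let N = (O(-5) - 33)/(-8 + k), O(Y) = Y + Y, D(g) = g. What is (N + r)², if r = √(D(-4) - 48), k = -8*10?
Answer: -400839/7744 + 43*I*√13/22 ≈ -51.761 + 7.0472*I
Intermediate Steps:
k = -80
r = 2*I*√13 (r = √(-4 - 48) = √(-52) = 2*I*√13 ≈ 7.2111*I)
O(Y) = 2*Y
N = 43/88 (N = (2*(-5) - 33)/(-8 - 80) = (-10 - 33)/(-88) = -43*(-1/88) = 43/88 ≈ 0.48864)
(N + r)² = (43/88 + 2*I*√13)²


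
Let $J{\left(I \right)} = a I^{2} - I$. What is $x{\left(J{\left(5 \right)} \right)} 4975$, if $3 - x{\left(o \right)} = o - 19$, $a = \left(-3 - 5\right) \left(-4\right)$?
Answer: $-3845675$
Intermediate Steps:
$a = 32$ ($a = \left(-8\right) \left(-4\right) = 32$)
$J{\left(I \right)} = - I + 32 I^{2}$ ($J{\left(I \right)} = 32 I^{2} - I = - I + 32 I^{2}$)
$x{\left(o \right)} = 22 - o$ ($x{\left(o \right)} = 3 - \left(o - 19\right) = 3 - \left(-19 + o\right) = 22 - o$)
$x{\left(J{\left(5 \right)} \right)} 4975 = \left(22 - 5 \left(-1 + 32 \cdot 5\right)\right) 4975 = \left(22 - 5 \left(-1 + 160\right)\right) 4975 = \left(22 - 5 \cdot 159\right) 4975 = \left(22 - 795\right) 4975 = \left(-773\right) 4975 = -3845675$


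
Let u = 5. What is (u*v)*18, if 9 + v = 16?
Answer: 630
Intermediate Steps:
v = 7 (v = -9 + 16 = 7)
(u*v)*18 = (5*7)*18 = 35*18 = 630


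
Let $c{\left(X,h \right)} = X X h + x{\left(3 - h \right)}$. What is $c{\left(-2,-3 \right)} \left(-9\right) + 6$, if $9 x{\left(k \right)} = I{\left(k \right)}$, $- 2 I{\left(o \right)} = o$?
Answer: $117$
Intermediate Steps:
$I{\left(o \right)} = - \frac{o}{2}$
$x{\left(k \right)} = - \frac{k}{18}$ ($x{\left(k \right)} = \frac{\left(- \frac{1}{2}\right) k}{9} = - \frac{k}{18}$)
$c{\left(X,h \right)} = - \frac{1}{6} + \frac{h}{18} + h X^{2}$ ($c{\left(X,h \right)} = X X h - \frac{3 - h}{18} = X^{2} h + \left(- \frac{1}{6} + \frac{h}{18}\right) = h X^{2} + \left(- \frac{1}{6} + \frac{h}{18}\right) = - \frac{1}{6} + \frac{h}{18} + h X^{2}$)
$c{\left(-2,-3 \right)} \left(-9\right) + 6 = \left(- \frac{1}{6} + \frac{1}{18} \left(-3\right) - 3 \left(-2\right)^{2}\right) \left(-9\right) + 6 = \left(- \frac{1}{6} - \frac{1}{6} - 12\right) \left(-9\right) + 6 = \left(- \frac{37}{3}\right) \left(-9\right) + 6 = 111 + 6 = 117$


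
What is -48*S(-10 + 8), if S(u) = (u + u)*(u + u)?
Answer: -768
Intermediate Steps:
S(u) = 4*u**2 (S(u) = (2*u)*(2*u) = 4*u**2)
-48*S(-10 + 8) = -192*(-10 + 8)**2 = -192*(-2)**2 = -192*4 = -48*16 = -768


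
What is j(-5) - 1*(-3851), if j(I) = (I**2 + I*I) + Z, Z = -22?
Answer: 3879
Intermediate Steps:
j(I) = -22 + 2*I**2 (j(I) = (I**2 + I*I) - 22 = (I**2 + I**2) - 22 = 2*I**2 - 22 = -22 + 2*I**2)
j(-5) - 1*(-3851) = (-22 + 2*(-5)**2) - 1*(-3851) = (-22 + 2*25) + 3851 = (-22 + 50) + 3851 = 28 + 3851 = 3879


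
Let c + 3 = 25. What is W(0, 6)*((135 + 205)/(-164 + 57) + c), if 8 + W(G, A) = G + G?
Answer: -16112/107 ≈ -150.58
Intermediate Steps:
c = 22 (c = -3 + 25 = 22)
W(G, A) = -8 + 2*G (W(G, A) = -8 + (G + G) = -8 + 2*G)
W(0, 6)*((135 + 205)/(-164 + 57) + c) = (-8 + 2*0)*((135 + 205)/(-164 + 57) + 22) = (-8 + 0)*(340/(-107) + 22) = -8*(340*(-1/107) + 22) = -8*(-340/107 + 22) = -8*2014/107 = -16112/107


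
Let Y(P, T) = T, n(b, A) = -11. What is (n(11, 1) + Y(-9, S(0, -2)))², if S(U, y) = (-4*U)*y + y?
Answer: 169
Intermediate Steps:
S(U, y) = y - 4*U*y (S(U, y) = -4*U*y + y = y - 4*U*y)
(n(11, 1) + Y(-9, S(0, -2)))² = (-11 - 2*(1 - 4*0))² = (-11 - 2*(1 + 0))² = (-11 - 2*1)² = (-11 - 2)² = (-13)² = 169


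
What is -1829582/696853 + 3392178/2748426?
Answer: -444103553683/319208150563 ≈ -1.3913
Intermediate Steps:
-1829582/696853 + 3392178/2748426 = -1829582*1/696853 + 3392178*(1/2748426) = -1829582/696853 + 565363/458071 = -444103553683/319208150563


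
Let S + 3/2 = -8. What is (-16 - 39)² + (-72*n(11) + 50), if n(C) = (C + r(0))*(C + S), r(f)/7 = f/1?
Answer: 1887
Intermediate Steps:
S = -19/2 (S = -3/2 - 8 = -19/2 ≈ -9.5000)
r(f) = 7*f (r(f) = 7*(f/1) = 7*(f*1) = 7*f)
n(C) = C*(-19/2 + C) (n(C) = (C + 7*0)*(C - 19/2) = (C + 0)*(-19/2 + C) = C*(-19/2 + C))
(-16 - 39)² + (-72*n(11) + 50) = (-16 - 39)² + (-36*11*(-19 + 2*11) + 50) = (-55)² + (-36*11*(-19 + 22) + 50) = 3025 + (-36*11*3 + 50) = 3025 + (-72*33/2 + 50) = 3025 + (-1188 + 50) = 3025 - 1138 = 1887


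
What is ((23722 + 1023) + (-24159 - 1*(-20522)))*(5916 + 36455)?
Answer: 894367068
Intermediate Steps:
((23722 + 1023) + (-24159 - 1*(-20522)))*(5916 + 36455) = (24745 + (-24159 + 20522))*42371 = (24745 - 3637)*42371 = 21108*42371 = 894367068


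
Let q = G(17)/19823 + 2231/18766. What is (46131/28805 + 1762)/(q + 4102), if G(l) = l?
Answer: 18897720885544138/43955913087678655 ≈ 0.42992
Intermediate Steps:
q = 44544135/371998418 (q = 17/19823 + 2231/18766 = 44544135/371998418 ≈ 0.11974)
(46131/28805 + 1762)/(q + 4102) = (46131/28805 + 1762)/(44544135/371998418 + 4102) = (46131*(1/28805) + 1762)/(1525982054771/371998418) = (46131/28805 + 1762)*(371998418/1525982054771) = (50800541/28805)*(371998418/1525982054771) = 18897720885544138/43955913087678655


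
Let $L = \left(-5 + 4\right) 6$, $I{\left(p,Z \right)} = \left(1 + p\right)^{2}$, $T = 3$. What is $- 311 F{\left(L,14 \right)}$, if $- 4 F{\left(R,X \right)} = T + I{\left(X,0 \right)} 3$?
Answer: $\frac{105429}{2} \approx 52715.0$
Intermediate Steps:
$L = -6$ ($L = \left(-1\right) 6 = -6$)
$F{\left(R,X \right)} = - \frac{3}{4} - \frac{3 \left(1 + X\right)^{2}}{4}$ ($F{\left(R,X \right)} = - \frac{3 + \left(1 + X\right)^{2} \cdot 3}{4} = - \frac{3 + 3 \left(1 + X\right)^{2}}{4} = - \frac{3}{4} - \frac{3 \left(1 + X\right)^{2}}{4}$)
$- 311 F{\left(L,14 \right)} = - 311 \left(- \frac{3}{4} - \frac{3 \left(1 + 14\right)^{2}}{4}\right) = - 311 \left(- \frac{3}{4} - \frac{3 \cdot 15^{2}}{4}\right) = - 311 \left(- \frac{3}{4} - \frac{675}{4}\right) = \left(-311\right) \left(- \frac{339}{2}\right) = \frac{105429}{2}$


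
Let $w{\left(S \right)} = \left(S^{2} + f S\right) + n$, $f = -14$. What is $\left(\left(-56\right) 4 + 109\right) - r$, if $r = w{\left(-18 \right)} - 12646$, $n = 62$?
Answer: $11893$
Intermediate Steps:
$w{\left(S \right)} = 62 + S^{2} - 14 S$ ($w{\left(S \right)} = \left(S^{2} - 14 S\right) + 62 = 62 + S^{2} - 14 S$)
$r = -12008$ ($r = \left(62 + \left(-18\right)^{2} - -252\right) - 12646 = \left(62 + 324 + 252\right) - 12646 = 638 - 12646 = -12008$)
$\left(\left(-56\right) 4 + 109\right) - r = \left(\left(-56\right) 4 + 109\right) - -12008 = \left(-224 + 109\right) + 12008 = -115 + 12008 = 11893$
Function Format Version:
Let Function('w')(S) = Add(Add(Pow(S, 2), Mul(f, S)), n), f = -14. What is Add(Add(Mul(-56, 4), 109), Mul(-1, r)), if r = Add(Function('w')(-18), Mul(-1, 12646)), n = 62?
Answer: 11893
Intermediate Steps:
Function('w')(S) = Add(62, Pow(S, 2), Mul(-14, S)) (Function('w')(S) = Add(Add(Pow(S, 2), Mul(-14, S)), 62) = Add(62, Pow(S, 2), Mul(-14, S)))
r = -12008 (r = Add(Add(62, Pow(-18, 2), Mul(-14, -18)), Mul(-1, 12646)) = Add(Add(62, 324, 252), -12646) = Add(638, -12646) = -12008)
Add(Add(Mul(-56, 4), 109), Mul(-1, r)) = Add(Add(Mul(-56, 4), 109), Mul(-1, -12008)) = Add(Add(-224, 109), 12008) = Add(-115, 12008) = 11893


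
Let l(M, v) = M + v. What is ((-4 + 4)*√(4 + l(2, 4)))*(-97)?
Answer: 0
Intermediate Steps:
((-4 + 4)*√(4 + l(2, 4)))*(-97) = ((-4 + 4)*√(4 + (2 + 4)))*(-97) = (0*√(4 + 6))*(-97) = (0*√10)*(-97) = 0*(-97) = 0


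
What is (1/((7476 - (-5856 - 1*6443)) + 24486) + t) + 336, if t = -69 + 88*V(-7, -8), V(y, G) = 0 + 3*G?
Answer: -81661544/44261 ≈ -1845.0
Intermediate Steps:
V(y, G) = 3*G
t = -2181 (t = -69 + 88*(3*(-8)) = -69 + 88*(-24) = -69 - 2112 = -2181)
(1/((7476 - (-5856 - 1*6443)) + 24486) + t) + 336 = (1/((7476 - (-5856 - 1*6443)) + 24486) - 2181) + 336 = (1/((7476 - (-5856 - 6443)) + 24486) - 2181) + 336 = (1/((7476 - 1*(-12299)) + 24486) - 2181) + 336 = (1/((7476 + 12299) + 24486) - 2181) + 336 = (1/(19775 + 24486) - 2181) + 336 = (1/44261 - 2181) + 336 = -96533240/44261 + 336 = -81661544/44261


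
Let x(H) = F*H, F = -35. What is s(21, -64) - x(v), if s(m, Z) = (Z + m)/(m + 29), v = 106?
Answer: 185457/50 ≈ 3709.1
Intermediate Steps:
s(m, Z) = (Z + m)/(29 + m)
x(H) = -35*H
s(21, -64) - x(v) = (-64 + 21)/(29 + 21) - (-35)*106 = -43/50 - 1*(-3710) = (1/50)*(-43) + 3710 = -43/50 + 3710 = 185457/50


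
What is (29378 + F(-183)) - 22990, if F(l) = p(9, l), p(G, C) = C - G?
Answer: 6196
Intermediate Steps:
F(l) = -9 + l (F(l) = l - 1*9 = l - 9 = -9 + l)
(29378 + F(-183)) - 22990 = (29378 + (-9 - 183)) - 22990 = (29378 - 192) - 22990 = 29186 - 22990 = 6196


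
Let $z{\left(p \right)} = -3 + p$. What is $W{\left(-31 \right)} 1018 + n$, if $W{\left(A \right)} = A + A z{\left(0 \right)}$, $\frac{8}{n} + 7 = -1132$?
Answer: $\frac{71889116}{1139} \approx 63116.0$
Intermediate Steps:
$n = - \frac{8}{1139}$ ($n = \frac{8}{-7 - 1132} = \frac{8}{-1139} = 8 \left(- \frac{1}{1139}\right) = - \frac{8}{1139} \approx -0.0070237$)
$W{\left(A \right)} = - 2 A$ ($W{\left(A \right)} = A + A \left(-3 + 0\right) = A + A \left(-3\right) = A - 3 A = - 2 A$)
$W{\left(-31 \right)} 1018 + n = \left(-2\right) \left(-31\right) 1018 - \frac{8}{1139} = 62 \cdot 1018 - \frac{8}{1139} = 63116 - \frac{8}{1139} = \frac{71889116}{1139}$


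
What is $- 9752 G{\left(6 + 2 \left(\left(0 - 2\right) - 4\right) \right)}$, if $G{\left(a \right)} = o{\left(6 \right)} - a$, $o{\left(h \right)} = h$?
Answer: $-117024$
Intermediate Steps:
$G{\left(a \right)} = 6 - a$
$- 9752 G{\left(6 + 2 \left(\left(0 - 2\right) - 4\right) \right)} = - 9752 \left(6 - \left(6 + 2 \left(\left(0 - 2\right) - 4\right)\right)\right) = - 9752 \left(6 - \left(6 + 2 \left(-2 - 4\right)\right)\right) = - 9752 \left(6 - \left(6 + 2 \left(-6\right)\right)\right) = - 9752 \left(6 - \left(6 - 12\right)\right) = - 9752 \left(6 - -6\right) = - 9752 \left(6 + 6\right) = \left(-9752\right) 12 = -117024$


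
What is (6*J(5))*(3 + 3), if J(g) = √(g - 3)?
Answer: 36*√2 ≈ 50.912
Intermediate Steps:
J(g) = √(-3 + g)
(6*J(5))*(3 + 3) = (6*√(-3 + 5))*(3 + 3) = (6*√2)*6 = 36*√2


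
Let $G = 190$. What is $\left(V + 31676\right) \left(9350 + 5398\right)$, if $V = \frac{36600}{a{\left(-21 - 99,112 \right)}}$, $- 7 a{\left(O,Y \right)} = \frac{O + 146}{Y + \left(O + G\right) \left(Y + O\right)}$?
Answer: $\frac{852443071824}{13} \approx 6.5573 \cdot 10^{10}$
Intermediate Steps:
$a{\left(O,Y \right)} = - \frac{146 + O}{7 \left(Y + \left(190 + O\right) \left(O + Y\right)\right)}$ ($a{\left(O,Y \right)} = - \frac{\left(O + 146\right) \frac{1}{Y + \left(O + 190\right) \left(Y + O\right)}}{7} = - \frac{\left(146 + O\right) \frac{1}{Y + \left(190 + O\right) \left(O + Y\right)}}{7} = - \frac{\frac{1}{Y + \left(190 + O\right) \left(O + Y\right)} \left(146 + O\right)}{7} = - \frac{146 + O}{7 \left(Y + \left(190 + O\right) \left(O + Y\right)\right)}$)
$V = \frac{57388800}{13}$ ($V = \frac{36600}{\frac{1}{7} \frac{1}{\left(-21 - 99\right)^{2} + 190 \left(-21 - 99\right) + 191 \cdot 112 + \left(-21 - 99\right) 112} \left(-146 - \left(-21 - 99\right)\right)} = \frac{36600}{\frac{1}{7} \frac{1}{\left(-21 - 99\right)^{2} + 190 \left(-21 - 99\right) + 21392 + \left(-21 - 99\right) 112} \left(-146 - \left(-21 - 99\right)\right)} = \frac{36600}{\frac{1}{7} \frac{1}{\left(-120\right)^{2} + 190 \left(-120\right) + 21392 - 13440} \left(-146 - -120\right)} = \frac{36600}{\frac{1}{7} \frac{1}{14400 - 22800 + 21392 - 13440} \left(-146 + 120\right)} = \frac{36600}{\frac{1}{7} \frac{1}{-448} \left(-26\right)} = \frac{36600}{\frac{1}{7} \left(- \frac{1}{448}\right) \left(-26\right)} = \frac{36600}{\frac{13}{1568}} = 36600 \cdot \frac{1568}{13} = \frac{57388800}{13} \approx 4.4145 \cdot 10^{6}$)
$\left(V + 31676\right) \left(9350 + 5398\right) = \left(\frac{57388800}{13} + 31676\right) \left(9350 + 5398\right) = \frac{57800588}{13} \cdot 14748 = \frac{852443071824}{13}$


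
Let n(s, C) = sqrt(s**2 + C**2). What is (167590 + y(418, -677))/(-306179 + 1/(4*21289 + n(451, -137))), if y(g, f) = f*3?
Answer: -367574517183744683922/679779402463684530959 + 165559*sqrt(222170)/679779402463684530959 ≈ -0.54073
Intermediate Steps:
y(g, f) = 3*f
n(s, C) = sqrt(C**2 + s**2)
(167590 + y(418, -677))/(-306179 + 1/(4*21289 + n(451, -137))) = (167590 + 3*(-677))/(-306179 + 1/(4*21289 + sqrt((-137)**2 + 451**2))) = (167590 - 2031)/(-306179 + 1/(85156 + sqrt(18769 + 203401))) = 165559/(-306179 + 1/(85156 + sqrt(222170)))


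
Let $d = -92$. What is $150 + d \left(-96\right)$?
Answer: $8982$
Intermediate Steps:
$150 + d \left(-96\right) = 150 - -8832 = 150 + 8832 = 8982$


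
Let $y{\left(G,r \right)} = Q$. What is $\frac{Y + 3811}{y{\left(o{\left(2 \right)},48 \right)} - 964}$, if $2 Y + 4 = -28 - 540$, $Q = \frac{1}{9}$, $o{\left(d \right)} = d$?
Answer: $- \frac{1269}{347} \approx -3.6571$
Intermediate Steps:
$Q = \frac{1}{9} \approx 0.11111$
$Y = -286$ ($Y = -2 + \frac{-28 - 540}{2} = -2 + \frac{1}{2} \left(-568\right) = -2 - 284 = -286$)
$y{\left(G,r \right)} = \frac{1}{9}$
$\frac{Y + 3811}{y{\left(o{\left(2 \right)},48 \right)} - 964} = \frac{-286 + 3811}{\frac{1}{9} - 964} = \frac{3525}{- \frac{8675}{9}} = 3525 \left(- \frac{9}{8675}\right) = - \frac{1269}{347}$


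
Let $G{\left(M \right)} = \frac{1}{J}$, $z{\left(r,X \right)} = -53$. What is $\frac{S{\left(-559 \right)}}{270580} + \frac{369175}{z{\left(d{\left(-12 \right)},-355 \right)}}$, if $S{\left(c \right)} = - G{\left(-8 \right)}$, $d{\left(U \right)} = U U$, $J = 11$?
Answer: $- \frac{1098805086553}{157748140} \approx -6965.6$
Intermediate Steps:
$d{\left(U \right)} = U^{2}$
$G{\left(M \right)} = \frac{1}{11}$
$S{\left(c \right)} = - \frac{1}{11}$ ($S{\left(c \right)} = \left(-1\right) \frac{1}{11} = - \frac{1}{11}$)
$\frac{S{\left(-559 \right)}}{270580} + \frac{369175}{z{\left(d{\left(-12 \right)},-355 \right)}} = - \frac{1}{11 \cdot 270580} + \frac{369175}{-53} = \left(- \frac{1}{11}\right) \frac{1}{270580} + 369175 \left(- \frac{1}{53}\right) = - \frac{1}{2976380} - \frac{369175}{53} = - \frac{1098805086553}{157748140}$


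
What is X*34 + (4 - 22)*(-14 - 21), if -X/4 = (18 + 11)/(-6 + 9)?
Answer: -2054/3 ≈ -684.67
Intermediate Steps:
X = -116/3 (X = -4*(18 + 11)/(-6 + 9) = -116/3 ≈ -38.667)
X*34 + (4 - 22)*(-14 - 21) = -116/3*34 + (4 - 22)*(-14 - 21) = -3944/3 - 18*(-35) = -3944/3 + 630 = -2054/3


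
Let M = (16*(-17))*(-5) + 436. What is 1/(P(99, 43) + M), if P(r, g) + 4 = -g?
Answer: 1/1749 ≈ 0.00057176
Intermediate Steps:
P(r, g) = -4 - g
M = 1796 (M = -272*(-5) + 436 = 1360 + 436 = 1796)
1/(P(99, 43) + M) = 1/((-4 - 1*43) + 1796) = 1/((-4 - 43) + 1796) = 1/(-47 + 1796) = 1/1749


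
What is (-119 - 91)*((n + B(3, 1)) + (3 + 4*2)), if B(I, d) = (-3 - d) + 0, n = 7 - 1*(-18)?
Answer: -6720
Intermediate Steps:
n = 25 (n = 7 + 18 = 25)
B(I, d) = -3 - d
(-119 - 91)*((n + B(3, 1)) + (3 + 4*2)) = (-119 - 91)*((25 + (-3 - 1*1)) + (3 + 4*2)) = -210*((25 + (-3 - 1)) + (3 + 8)) = -210*((25 - 4) + 11) = -210*(21 + 11) = -210*32 = -6720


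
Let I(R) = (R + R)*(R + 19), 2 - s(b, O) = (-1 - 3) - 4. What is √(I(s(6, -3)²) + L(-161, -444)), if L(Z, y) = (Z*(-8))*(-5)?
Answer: 4*√1085 ≈ 131.76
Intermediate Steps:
s(b, O) = 10 (s(b, O) = 2 - ((-1 - 3) - 4) = 2 - (-4 - 4) = 2 - 1*(-8) = 2 + 8 = 10)
L(Z, y) = 40*Z (L(Z, y) = -8*Z*(-5) = 40*Z)
I(R) = 2*R*(19 + R) (I(R) = (2*R)*(19 + R) = 2*R*(19 + R))
√(I(s(6, -3)²) + L(-161, -444)) = √(2*10²*(19 + 10²) + 40*(-161)) = √(2*100*(19 + 100) - 6440) = √(2*100*119 - 6440) = √(23800 - 6440) = √17360 = 4*√1085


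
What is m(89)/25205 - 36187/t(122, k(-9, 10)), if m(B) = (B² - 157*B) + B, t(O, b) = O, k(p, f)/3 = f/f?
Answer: -912820821/3075010 ≈ -296.85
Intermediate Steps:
k(p, f) = 3 (k(p, f) = 3*(f/f) = 3*1 = 3)
m(B) = B² - 156*B
m(89)/25205 - 36187/t(122, k(-9, 10)) = (89*(-156 + 89))/25205 - 36187/122 = (89*(-67))*(1/25205) - 36187*1/122 = -5963*1/25205 - 36187/122 = -5963/25205 - 36187/122 = -912820821/3075010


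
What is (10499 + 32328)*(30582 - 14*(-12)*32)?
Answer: 1539973266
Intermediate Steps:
(10499 + 32328)*(30582 - 14*(-12)*32) = 42827*(30582 + 168*32) = 42827*(30582 + 5376) = 42827*35958 = 1539973266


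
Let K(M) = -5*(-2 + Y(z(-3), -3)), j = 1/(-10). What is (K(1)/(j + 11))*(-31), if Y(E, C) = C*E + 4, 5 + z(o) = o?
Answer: 40300/109 ≈ 369.72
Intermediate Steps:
z(o) = -5 + o
Y(E, C) = 4 + C*E
j = -⅒ ≈ -0.10000
K(M) = -130 (K(M) = -5*(-2 + (4 - 3*(-5 - 3))) = -5*(-2 + (4 - 3*(-8))) = -5*(-2 + (4 + 24)) = -5*(-2 + 28) = -5*26 = -130)
(K(1)/(j + 11))*(-31) = -130/(-⅒ + 11)*(-31) = -130/109/10*(-31) = -130*10/109*(-31) = -1300/109*(-31) = 40300/109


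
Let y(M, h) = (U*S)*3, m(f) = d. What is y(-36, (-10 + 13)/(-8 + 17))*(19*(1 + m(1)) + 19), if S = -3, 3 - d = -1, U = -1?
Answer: 1026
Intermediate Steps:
d = 4 (d = 3 - 1*(-1) = 3 + 1 = 4)
m(f) = 4
y(M, h) = 9 (y(M, h) = -1*(-3)*3 = 3*3 = 9)
y(-36, (-10 + 13)/(-8 + 17))*(19*(1 + m(1)) + 19) = 9*(19*(1 + 4) + 19) = 9*(19*5 + 19) = 9*(95 + 19) = 9*114 = 1026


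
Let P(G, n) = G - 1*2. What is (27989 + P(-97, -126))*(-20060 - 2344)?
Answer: -624847560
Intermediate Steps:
P(G, n) = -2 + G (P(G, n) = G - 2 = -2 + G)
(27989 + P(-97, -126))*(-20060 - 2344) = (27989 + (-2 - 97))*(-20060 - 2344) = (27989 - 99)*(-22404) = 27890*(-22404) = -624847560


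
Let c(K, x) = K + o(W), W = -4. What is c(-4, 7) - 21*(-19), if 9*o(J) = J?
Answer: 3551/9 ≈ 394.56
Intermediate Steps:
o(J) = J/9
c(K, x) = -4/9 + K (c(K, x) = K + (⅑)*(-4) = K - 4/9 = -4/9 + K)
c(-4, 7) - 21*(-19) = (-4/9 - 4) - 21*(-19) = -40/9 + 399 = 3551/9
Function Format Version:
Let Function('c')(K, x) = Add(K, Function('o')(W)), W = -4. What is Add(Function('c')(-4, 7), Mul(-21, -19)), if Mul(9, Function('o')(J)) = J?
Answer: Rational(3551, 9) ≈ 394.56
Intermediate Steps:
Function('o')(J) = Mul(Rational(1, 9), J)
Function('c')(K, x) = Add(Rational(-4, 9), K) (Function('c')(K, x) = Add(K, Mul(Rational(1, 9), -4)) = Add(K, Rational(-4, 9)) = Add(Rational(-4, 9), K))
Add(Function('c')(-4, 7), Mul(-21, -19)) = Add(Add(Rational(-4, 9), -4), Mul(-21, -19)) = Add(Rational(-40, 9), 399) = Rational(3551, 9)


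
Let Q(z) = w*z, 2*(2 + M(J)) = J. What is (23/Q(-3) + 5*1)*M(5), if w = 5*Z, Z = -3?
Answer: 124/45 ≈ 2.7556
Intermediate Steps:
w = -15 (w = 5*(-3) = -15)
M(J) = -2 + J/2
Q(z) = -15*z
(23/Q(-3) + 5*1)*M(5) = (23/((-15*(-3))) + 5*1)*(-2 + (½)*5) = (23/45 + 5)*(-2 + 5/2) = (23*(1/45) + 5)*(½) = (23/45 + 5)*(½) = (248/45)*(½) = 124/45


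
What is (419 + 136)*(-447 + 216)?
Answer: -128205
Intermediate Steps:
(419 + 136)*(-447 + 216) = 555*(-231) = -128205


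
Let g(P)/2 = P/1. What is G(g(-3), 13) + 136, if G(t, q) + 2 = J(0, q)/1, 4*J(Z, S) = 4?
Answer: 135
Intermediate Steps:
g(P) = 2*P (g(P) = 2*(P/1) = 2*(P*1) = 2*P)
J(Z, S) = 1 (J(Z, S) = (1/4)*4 = 1)
G(t, q) = -1 (G(t, q) = -2 + 1/1 = -2 + 1*1 = -2 + 1 = -1)
G(g(-3), 13) + 136 = -1 + 136 = 135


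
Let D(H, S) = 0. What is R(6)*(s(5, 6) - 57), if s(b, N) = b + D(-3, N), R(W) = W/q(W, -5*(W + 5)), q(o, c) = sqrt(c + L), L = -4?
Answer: 312*I*sqrt(59)/59 ≈ 40.619*I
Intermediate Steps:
q(o, c) = sqrt(-4 + c) (q(o, c) = sqrt(c - 4) = sqrt(-4 + c))
R(W) = W/sqrt(-29 - 5*W) (R(W) = W/(sqrt(-4 - 5*(W + 5))) = W/(sqrt(-4 - 5*(5 + W))) = W/(sqrt(-4 + (-25 - 5*W))) = W/(sqrt(-29 - 5*W)) = W/sqrt(-29 - 5*W))
s(b, N) = b (s(b, N) = b + 0 = b)
R(6)*(s(5, 6) - 57) = (6/sqrt(-29 - 5*6))*(5 - 57) = (6/sqrt(-29 - 30))*(-52) = (6/sqrt(-59))*(-52) = (6*(-I*sqrt(59)/59))*(-52) = -6*I*sqrt(59)/59*(-52) = 312*I*sqrt(59)/59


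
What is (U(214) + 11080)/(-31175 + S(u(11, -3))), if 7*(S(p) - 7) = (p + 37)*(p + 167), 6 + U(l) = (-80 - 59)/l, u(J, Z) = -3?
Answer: -16587879/45496400 ≈ -0.36460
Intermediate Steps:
U(l) = -6 - 139/l (U(l) = -6 + (-80 - 59)/l = -6 - 139/l)
S(p) = 7 + (37 + p)*(167 + p)/7 (S(p) = 7 + ((p + 37)*(p + 167))/7 = 7 + ((37 + p)*(167 + p))/7 = 7 + (37 + p)*(167 + p)/7)
(U(214) + 11080)/(-31175 + S(u(11, -3))) = ((-6 - 139/214) + 11080)/(-31175 + (6228/7 + (1/7)*(-3)**2 + (204/7)*(-3))) = ((-6 - 139*1/214) + 11080)/(-31175 + (6228/7 + (1/7)*9 - 612/7)) = ((-6 - 139/214) + 11080)/(-31175 + (6228/7 + 9/7 - 612/7)) = (-1423/214 + 11080)/(-31175 + 5625/7) = 2369697/(214*(-212600/7)) = (2369697/214)*(-7/212600) = -16587879/45496400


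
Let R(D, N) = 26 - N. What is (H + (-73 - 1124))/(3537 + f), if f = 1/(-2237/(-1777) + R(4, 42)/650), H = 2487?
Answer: 459761805/1260891479 ≈ 0.36463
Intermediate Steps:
f = 577525/712809 (f = 1/(-2237/(-1777) + (26 - 1*42)/650) = 1/(-2237*(-1/1777) + (26 - 42)*(1/650)) = 1/(2237/1777 - 16*1/650) = 1/(2237/1777 - 8/325) = 1/(712809/577525) = 577525/712809 ≈ 0.81021)
(H + (-73 - 1124))/(3537 + f) = (2487 + (-73 - 1124))/(3537 + 577525/712809) = (2487 - 1197)/(2521782958/712809) = 1290*(712809/2521782958) = 459761805/1260891479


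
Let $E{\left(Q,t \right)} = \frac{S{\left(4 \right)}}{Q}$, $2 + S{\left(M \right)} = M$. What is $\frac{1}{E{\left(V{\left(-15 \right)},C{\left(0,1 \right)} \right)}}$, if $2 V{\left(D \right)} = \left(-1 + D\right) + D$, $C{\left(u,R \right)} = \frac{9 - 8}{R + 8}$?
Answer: $- \frac{31}{4} \approx -7.75$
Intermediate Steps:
$S{\left(M \right)} = -2 + M$
$C{\left(u,R \right)} = \frac{1}{8 + R}$ ($C{\left(u,R \right)} = 1 \frac{1}{8 + R} = \frac{1}{8 + R}$)
$V{\left(D \right)} = - \frac{1}{2} + D$ ($V{\left(D \right)} = \frac{\left(-1 + D\right) + D}{2} = \frac{-1 + 2 D}{2} = - \frac{1}{2} + D$)
$E{\left(Q,t \right)} = \frac{2}{Q}$ ($E{\left(Q,t \right)} = \frac{-2 + 4}{Q} = \frac{2}{Q}$)
$\frac{1}{E{\left(V{\left(-15 \right)},C{\left(0,1 \right)} \right)}} = \frac{1}{2 \frac{1}{- \frac{1}{2} - 15}} = \frac{1}{2 \frac{1}{- \frac{31}{2}}} = \frac{1}{2 \left(- \frac{2}{31}\right)} = \frac{1}{- \frac{4}{31}} = - \frac{31}{4}$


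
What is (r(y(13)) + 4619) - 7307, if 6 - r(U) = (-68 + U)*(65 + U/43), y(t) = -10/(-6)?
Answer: 631676/387 ≈ 1632.2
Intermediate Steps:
y(t) = 5/3 (y(t) = -10*(-⅙) = 5/3)
r(U) = 6 - (-68 + U)*(65 + U/43)
(r(y(13)) + 4619) - 7307 = ((4426 - 2727/43*5/3 - (5/3)²/43) + 4619) - 7307 = ((4426 - 4545/43 - 1/43*25/9) + 4619) - 7307 = ((4426 - 4545/43 - 25/387) + 4619) - 7307 = (1671932/387 + 4619) - 7307 = 3459485/387 - 7307 = 631676/387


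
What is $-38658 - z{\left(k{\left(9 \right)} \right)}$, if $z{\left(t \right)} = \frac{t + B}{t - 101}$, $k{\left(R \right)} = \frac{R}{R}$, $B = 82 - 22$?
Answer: $- \frac{3865739}{100} \approx -38657.0$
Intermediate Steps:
$B = 60$
$k{\left(R \right)} = 1$
$z{\left(t \right)} = \frac{60 + t}{-101 + t}$ ($z{\left(t \right)} = \frac{t + 60}{t - 101} = \frac{60 + t}{-101 + t}$)
$-38658 - z{\left(k{\left(9 \right)} \right)} = -38658 - \frac{60 + 1}{-101 + 1} = -38658 - \frac{1}{-100} \cdot 61 = -38658 - \left(- \frac{1}{100}\right) 61 = -38658 - - \frac{61}{100} = -38658 + \frac{61}{100} = - \frac{3865739}{100}$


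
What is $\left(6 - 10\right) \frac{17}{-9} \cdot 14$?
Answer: $\frac{952}{9} \approx 105.78$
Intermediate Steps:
$\left(6 - 10\right) \frac{17}{-9} \cdot 14 = - 4 \cdot 17 \left(- \frac{1}{9}\right) 14 = \left(-4\right) \left(- \frac{17}{9}\right) 14 = \frac{68}{9} \cdot 14 = \frac{952}{9}$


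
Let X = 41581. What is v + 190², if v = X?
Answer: 77681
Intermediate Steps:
v = 41581
v + 190² = 41581 + 190² = 41581 + 36100 = 77681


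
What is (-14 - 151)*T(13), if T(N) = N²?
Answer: -27885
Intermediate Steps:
(-14 - 151)*T(13) = (-14 - 151)*13² = -165*169 = -27885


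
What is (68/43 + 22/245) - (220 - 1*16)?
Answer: -2131534/10535 ≈ -202.33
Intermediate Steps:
(68/43 + 22/245) - (220 - 1*16) = (68*(1/43) + 22*(1/245)) - (220 - 16) = (68/43 + 22/245) - 1*204 = 17606/10535 - 204 = -2131534/10535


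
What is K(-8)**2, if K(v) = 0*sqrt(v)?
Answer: 0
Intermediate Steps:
K(v) = 0
K(-8)**2 = 0**2 = 0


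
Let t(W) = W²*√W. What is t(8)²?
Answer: 32768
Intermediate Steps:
t(W) = W^(5/2)
t(8)² = (8^(5/2))² = (128*√2)² = 32768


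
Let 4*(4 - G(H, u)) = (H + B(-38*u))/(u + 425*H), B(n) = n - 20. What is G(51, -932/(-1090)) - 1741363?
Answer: -82285070680863/47253364 ≈ -1.7414e+6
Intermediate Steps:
B(n) = -20 + n
G(H, u) = 4 - (-20 + H - 38*u)/(4*(u + 425*H)) (G(H, u) = 4 - (H + (-20 - 38*u))/(4*(u + 425*H)) = 4 - (-20 + H - 38*u)/(4*(u + 425*H)))
G(51, -932/(-1090)) - 1741363 = (20 + 54*(-932/(-1090)) + 6799*51)/(4*(-932/(-1090) + 425*51)) - 1741363 = (20 + 54*(-932*(-1/1090)) + 346749)/(4*(-932*(-1/1090) + 21675)) - 1741363 = (20 + 54*(466/545) + 346749)/(4*(466/545 + 21675)) - 1741363 = (20 + 25164/545 + 346749)/(4*(11813341/545)) - 1741363 = (¼)*(545/11813341)*(189014269/545) - 1741363 = 189014269/47253364 - 1741363 = -82285070680863/47253364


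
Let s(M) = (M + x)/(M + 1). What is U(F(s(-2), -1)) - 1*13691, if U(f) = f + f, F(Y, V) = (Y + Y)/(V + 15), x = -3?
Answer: -95827/7 ≈ -13690.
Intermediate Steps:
s(M) = (-3 + M)/(1 + M) (s(M) = (M - 3)/(M + 1) = (-3 + M)/(1 + M))
F(Y, V) = 2*Y/(15 + V) (F(Y, V) = (2*Y)/(15 + V) = 2*Y/(15 + V))
U(f) = 2*f
U(F(s(-2), -1)) - 1*13691 = 2*(2*((-3 - 2)/(1 - 2))/(15 - 1)) - 1*13691 = 2*(2*(-5/(-1))/14) - 13691 = 2*(2*(-1*(-5))*(1/14)) - 13691 = 2*(2*5*(1/14)) - 13691 = 2*(5/7) - 13691 = 10/7 - 13691 = -95827/7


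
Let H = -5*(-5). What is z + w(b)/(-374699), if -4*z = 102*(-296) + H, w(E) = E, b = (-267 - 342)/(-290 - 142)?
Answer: 406927610185/53956656 ≈ 7541.8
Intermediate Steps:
b = 203/144 (b = -609/(-432) = -609*(-1/432) = 203/144 ≈ 1.4097)
H = 25
z = 30167/4 (z = -(102*(-296) + 25)/4 = -(-30192 + 25)/4 = -¼*(-30167) = 30167/4 ≈ 7541.8)
z + w(b)/(-374699) = 30167/4 + (203/144)/(-374699) = 30167/4 + (203/144)*(-1/374699) = 30167/4 - 203/53956656 = 406927610185/53956656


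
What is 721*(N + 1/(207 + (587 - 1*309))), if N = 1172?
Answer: 409831541/485 ≈ 8.4501e+5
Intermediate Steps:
721*(N + 1/(207 + (587 - 1*309))) = 721*(1172 + 1/(207 + (587 - 1*309))) = 721*(1172 + 1/(207 + (587 - 309))) = 721*(1172 + 1/(207 + 278)) = 721*(1172 + 1/485) = 721*(568421/485) = 409831541/485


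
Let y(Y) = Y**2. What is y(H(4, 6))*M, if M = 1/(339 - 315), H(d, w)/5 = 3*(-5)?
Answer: 1875/8 ≈ 234.38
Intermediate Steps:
H(d, w) = -75 (H(d, w) = 5*(3*(-5)) = 5*(-15) = -75)
M = 1/24 ≈ 0.041667
y(H(4, 6))*M = (-75)**2*(1/24) = 5625*(1/24) = 1875/8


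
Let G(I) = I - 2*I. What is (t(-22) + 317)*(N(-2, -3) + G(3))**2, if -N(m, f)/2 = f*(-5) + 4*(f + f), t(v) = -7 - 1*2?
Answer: 69300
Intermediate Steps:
G(I) = -I
t(v) = -9 (t(v) = -7 - 2 = -9)
N(m, f) = -6*f (N(m, f) = -2*(f*(-5) + 4*(f + f)) = -2*(-5*f + 4*(2*f)) = -2*(-5*f + 8*f) = -6*f)
(t(-22) + 317)*(N(-2, -3) + G(3))**2 = (-9 + 317)*(-6*(-3) - 1*3)**2 = 308*(18 - 3)**2 = 308*15**2 = 308*225 = 69300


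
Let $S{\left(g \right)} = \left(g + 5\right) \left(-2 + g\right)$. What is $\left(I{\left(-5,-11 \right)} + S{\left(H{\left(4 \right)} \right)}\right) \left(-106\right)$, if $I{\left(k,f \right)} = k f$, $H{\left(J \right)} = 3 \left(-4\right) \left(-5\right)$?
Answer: $-405450$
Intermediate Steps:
$H{\left(J \right)} = 60$ ($H{\left(J \right)} = \left(-12\right) \left(-5\right) = 60$)
$I{\left(k,f \right)} = f k$
$S{\left(g \right)} = \left(-2 + g\right) \left(5 + g\right)$ ($S{\left(g \right)} = \left(5 + g\right) \left(-2 + g\right) = \left(-2 + g\right) \left(5 + g\right)$)
$\left(I{\left(-5,-11 \right)} + S{\left(H{\left(4 \right)} \right)}\right) \left(-106\right) = \left(\left(-11\right) \left(-5\right) + \left(-10 + 60^{2} + 3 \cdot 60\right)\right) \left(-106\right) = \left(55 + \left(-10 + 3600 + 180\right)\right) \left(-106\right) = \left(55 + 3770\right) \left(-106\right) = 3825 \left(-106\right) = -405450$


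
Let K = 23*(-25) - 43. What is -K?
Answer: 618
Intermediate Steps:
K = -618 (K = -575 - 43 = -618)
-K = -1*(-618) = 618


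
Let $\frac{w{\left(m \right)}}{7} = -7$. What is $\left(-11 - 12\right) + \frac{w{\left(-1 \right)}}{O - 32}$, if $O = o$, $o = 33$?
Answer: $-72$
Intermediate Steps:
$w{\left(m \right)} = -49$ ($w{\left(m \right)} = 7 \left(-7\right) = -49$)
$O = 33$
$\left(-11 - 12\right) + \frac{w{\left(-1 \right)}}{O - 32} = \left(-11 - 12\right) - \frac{49}{33 - 32} = -23 - \frac{49}{1} = -23 - 49 = -72$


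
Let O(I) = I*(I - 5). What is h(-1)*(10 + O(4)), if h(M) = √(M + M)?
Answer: 6*I*√2 ≈ 8.4853*I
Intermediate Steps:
O(I) = I*(-5 + I)
h(M) = √2*√M (h(M) = √(2*M) = √2*√M)
h(-1)*(10 + O(4)) = (√2*√(-1))*(10 + 4*(-5 + 4)) = (√2*I)*(10 + 4*(-1)) = (I*√2)*(10 - 4) = (I*√2)*6 = 6*I*√2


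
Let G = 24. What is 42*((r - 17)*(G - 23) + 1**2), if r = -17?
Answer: -1386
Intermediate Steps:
42*((r - 17)*(G - 23) + 1**2) = 42*((-17 - 17)*(24 - 23) + 1**2) = 42*(-34*1 + 1) = 42*(-34 + 1) = 42*(-33) = -1386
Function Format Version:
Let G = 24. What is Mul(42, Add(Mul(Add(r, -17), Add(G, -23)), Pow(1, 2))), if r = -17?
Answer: -1386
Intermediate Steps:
Mul(42, Add(Mul(Add(r, -17), Add(G, -23)), Pow(1, 2))) = Mul(42, Add(Mul(Add(-17, -17), Add(24, -23)), Pow(1, 2))) = Mul(42, Add(Mul(-34, 1), 1)) = Mul(42, Add(-34, 1)) = Mul(42, -33) = -1386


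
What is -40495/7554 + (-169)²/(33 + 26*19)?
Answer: 194408929/3980958 ≈ 48.835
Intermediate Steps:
-40495/7554 + (-169)²/(33 + 26*19) = -40495*1/7554 + 28561/(33 + 494) = -40495/7554 + 28561/527 = 194408929/3980958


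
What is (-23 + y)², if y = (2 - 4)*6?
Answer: 1225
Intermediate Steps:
y = -12 (y = -2*6 = -12)
(-23 + y)² = (-23 - 12)² = (-35)² = 1225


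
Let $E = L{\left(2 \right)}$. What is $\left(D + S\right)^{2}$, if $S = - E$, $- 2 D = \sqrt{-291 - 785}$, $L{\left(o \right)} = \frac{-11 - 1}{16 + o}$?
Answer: $\frac{\left(2 - 3 i \sqrt{269}\right)^{2}}{9} \approx -268.56 - 21.868 i$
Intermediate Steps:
$L{\left(o \right)} = - \frac{12}{16 + o}$
$E = - \frac{2}{3}$ ($E = - \frac{12}{16 + 2} = - \frac{12}{18} = \left(-12\right) \frac{1}{18} = - \frac{2}{3} \approx -0.66667$)
$D = - i \sqrt{269}$ ($D = - \frac{\sqrt{-291 - 785}}{2} = - \frac{\sqrt{-1076}}{2} = - \frac{2 i \sqrt{269}}{2} = - i \sqrt{269} \approx - 16.401 i$)
$S = \frac{2}{3}$ ($S = \left(-1\right) \left(- \frac{2}{3}\right) = \frac{2}{3} \approx 0.66667$)
$\left(D + S\right)^{2} = \left(- i \sqrt{269} + \frac{2}{3}\right)^{2} = \left(\frac{2}{3} - i \sqrt{269}\right)^{2}$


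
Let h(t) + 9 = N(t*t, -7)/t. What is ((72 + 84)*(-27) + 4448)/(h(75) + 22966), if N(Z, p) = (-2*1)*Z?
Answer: 236/22807 ≈ 0.010348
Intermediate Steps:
N(Z, p) = -2*Z
h(t) = -9 - 2*t (h(t) = -9 + (-2*t*t)/t = -9 + (-2*t²)/t = -9 - 2*t)
((72 + 84)*(-27) + 4448)/(h(75) + 22966) = ((72 + 84)*(-27) + 4448)/((-9 - 2*75) + 22966) = (156*(-27) + 4448)/((-9 - 150) + 22966) = (-4212 + 4448)/(-159 + 22966) = 236/22807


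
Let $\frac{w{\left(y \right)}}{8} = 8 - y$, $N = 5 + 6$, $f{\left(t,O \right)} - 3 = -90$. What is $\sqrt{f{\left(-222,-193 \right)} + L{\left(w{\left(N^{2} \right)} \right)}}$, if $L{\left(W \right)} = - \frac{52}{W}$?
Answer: $\frac{7 i \sqrt{90626}}{226} \approx 9.3243 i$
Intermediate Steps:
$f{\left(t,O \right)} = -87$ ($f{\left(t,O \right)} = 3 - 90 = -87$)
$N = 11$
$w{\left(y \right)} = 64 - 8 y$ ($w{\left(y \right)} = 8 \left(8 - y\right) = 64 - 8 y$)
$\sqrt{f{\left(-222,-193 \right)} + L{\left(w{\left(N^{2} \right)} \right)}} = \sqrt{-87 - \frac{52}{64 - 8 \cdot 11^{2}}} = \sqrt{-87 - \frac{52}{64 - 968}} = \sqrt{-87 - \frac{52}{-904}} = \sqrt{-87 - - \frac{13}{226}} = \sqrt{-87 + \frac{13}{226}} = \sqrt{- \frac{19649}{226}} = \frac{7 i \sqrt{90626}}{226}$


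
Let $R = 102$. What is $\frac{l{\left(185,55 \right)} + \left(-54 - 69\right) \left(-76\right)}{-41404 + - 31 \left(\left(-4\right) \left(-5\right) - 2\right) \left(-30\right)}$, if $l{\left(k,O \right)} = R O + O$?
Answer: $- \frac{15013}{24664} \approx -0.6087$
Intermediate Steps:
$l{\left(k,O \right)} = 103 O$ ($l{\left(k,O \right)} = 102 O + O = 103 O$)
$\frac{l{\left(185,55 \right)} + \left(-54 - 69\right) \left(-76\right)}{-41404 + - 31 \left(\left(-4\right) \left(-5\right) - 2\right) \left(-30\right)} = \frac{103 \cdot 55 + \left(-54 - 69\right) \left(-76\right)}{-41404 + - 31 \left(\left(-4\right) \left(-5\right) - 2\right) \left(-30\right)} = \frac{5665 - -9348}{-41404 + - 31 \left(20 - 2\right) \left(-30\right)} = \frac{5665 + 9348}{-41404 + \left(-31\right) 18 \left(-30\right)} = \frac{15013}{-41404 - -16740} = \frac{15013}{-41404 + 16740} = \frac{15013}{-24664} = 15013 \left(- \frac{1}{24664}\right) = - \frac{15013}{24664}$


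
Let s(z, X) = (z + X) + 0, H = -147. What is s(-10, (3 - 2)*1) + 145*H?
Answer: -21324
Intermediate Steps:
s(z, X) = X + z (s(z, X) = (X + z) + 0 = X + z)
s(-10, (3 - 2)*1) + 145*H = ((3 - 2)*1 - 10) + 145*(-147) = (1*1 - 10) - 21315 = (1 - 10) - 21315 = -9 - 21315 = -21324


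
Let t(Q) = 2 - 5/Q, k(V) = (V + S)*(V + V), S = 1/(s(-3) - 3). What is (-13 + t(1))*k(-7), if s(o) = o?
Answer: -4816/3 ≈ -1605.3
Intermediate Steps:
S = -⅙ (S = 1/(-3 - 3) = 1/(-6) = -⅙ ≈ -0.16667)
k(V) = 2*V*(-⅙ + V) (k(V) = (V - ⅙)*(V + V) = (-⅙ + V)*(2*V) = 2*V*(-⅙ + V))
t(Q) = 2 - 5/Q
(-13 + t(1))*k(-7) = (-13 + (2 - 5/1))*((⅓)*(-7)*(-1 + 6*(-7))) = (-13 + (2 - 5*1))*((⅓)*(-7)*(-1 - 42)) = (-13 + (2 - 5))*((⅓)*(-7)*(-43)) = (-13 - 3)*(301/3) = -16*301/3 = -4816/3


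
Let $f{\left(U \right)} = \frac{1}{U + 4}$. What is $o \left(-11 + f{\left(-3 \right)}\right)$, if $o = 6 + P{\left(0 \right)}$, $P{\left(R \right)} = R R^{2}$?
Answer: $-60$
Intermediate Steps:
$P{\left(R \right)} = R^{3}$
$o = 6$ ($o = 6 + 0^{3} = 6 + 0 = 6$)
$f{\left(U \right)} = \frac{1}{4 + U}$
$o \left(-11 + f{\left(-3 \right)}\right) = 6 \left(-11 + \frac{1}{4 - 3}\right) = 6 \left(-11 + 1^{-1}\right) = 6 \left(-11 + 1\right) = 6 \left(-10\right) = -60$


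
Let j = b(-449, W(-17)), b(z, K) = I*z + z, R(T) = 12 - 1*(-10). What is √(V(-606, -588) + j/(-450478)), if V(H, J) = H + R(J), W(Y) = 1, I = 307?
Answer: I*√604332003730/32177 ≈ 24.16*I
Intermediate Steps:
R(T) = 22 (R(T) = 12 + 10 = 22)
V(H, J) = 22 + H (V(H, J) = H + 22 = 22 + H)
b(z, K) = 308*z (b(z, K) = 307*z + z = 308*z)
j = -138292 (j = 308*(-449) = -138292)
√(V(-606, -588) + j/(-450478)) = √((22 - 606) - 138292/(-450478)) = √(-584 - 138292*(-1/450478)) = √(-584 + 9878/32177) = √(-18781490/32177) = I*√604332003730/32177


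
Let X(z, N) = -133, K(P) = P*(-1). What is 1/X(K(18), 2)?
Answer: -1/133 ≈ -0.0075188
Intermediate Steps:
K(P) = -P
1/X(K(18), 2) = 1/(-133) = -1/133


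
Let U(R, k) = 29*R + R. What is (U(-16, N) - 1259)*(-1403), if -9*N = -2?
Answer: 2439817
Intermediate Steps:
N = 2/9 (N = -⅑*(-2) = 2/9 ≈ 0.22222)
U(R, k) = 30*R
(U(-16, N) - 1259)*(-1403) = (30*(-16) - 1259)*(-1403) = (-480 - 1259)*(-1403) = -1739*(-1403) = 2439817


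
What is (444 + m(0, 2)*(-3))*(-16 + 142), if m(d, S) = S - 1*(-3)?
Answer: 54054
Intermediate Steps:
m(d, S) = 3 + S (m(d, S) = S + 3 = 3 + S)
(444 + m(0, 2)*(-3))*(-16 + 142) = (444 + (3 + 2)*(-3))*(-16 + 142) = (444 + 5*(-3))*126 = (444 - 15)*126 = 429*126 = 54054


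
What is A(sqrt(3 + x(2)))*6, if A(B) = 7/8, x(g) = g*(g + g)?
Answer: 21/4 ≈ 5.2500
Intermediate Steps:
x(g) = 2*g**2 (x(g) = g*(2*g) = 2*g**2)
A(B) = 7/8 (A(B) = 7*(1/8) = 7/8)
A(sqrt(3 + x(2)))*6 = (7/8)*6 = 21/4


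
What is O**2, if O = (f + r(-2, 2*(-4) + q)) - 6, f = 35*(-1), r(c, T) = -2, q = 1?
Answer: 1849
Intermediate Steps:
f = -35
O = -43 (O = (-35 - 2) - 6 = -37 - 6 = -43)
O**2 = (-43)**2 = 1849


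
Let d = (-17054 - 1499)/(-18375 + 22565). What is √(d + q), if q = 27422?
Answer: 9*√5942538730/4190 ≈ 165.58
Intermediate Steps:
d = -18553/4190 ≈ -4.4279
√(d + q) = √(-18553/4190 + 27422) = √(114879627/4190) = 9*√5942538730/4190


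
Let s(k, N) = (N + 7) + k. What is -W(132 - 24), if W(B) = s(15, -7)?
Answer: -15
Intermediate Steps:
s(k, N) = 7 + N + k (s(k, N) = (7 + N) + k = 7 + N + k)
W(B) = 15 (W(B) = 7 - 7 + 15 = 15)
-W(132 - 24) = -1*15 = -15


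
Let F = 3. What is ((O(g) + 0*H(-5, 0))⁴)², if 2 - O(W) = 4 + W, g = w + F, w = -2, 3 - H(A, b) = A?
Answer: 6561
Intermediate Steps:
H(A, b) = 3 - A
g = 1 (g = -2 + 3 = 1)
O(W) = -2 - W (O(W) = 2 - (4 + W) = 2 + (-4 - W) = -2 - W)
((O(g) + 0*H(-5, 0))⁴)² = (((-2 - 1*1) + 0*(3 - 1*(-5)))⁴)² = (((-2 - 1) + 0*(3 + 5))⁴)² = ((-3 + 0*8)⁴)² = ((-3 + 0)⁴)² = ((-3)⁴)² = 81² = 6561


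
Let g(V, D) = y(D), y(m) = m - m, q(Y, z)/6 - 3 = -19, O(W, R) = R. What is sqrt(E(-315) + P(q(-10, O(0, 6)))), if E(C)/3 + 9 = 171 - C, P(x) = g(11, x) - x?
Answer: sqrt(1527) ≈ 39.077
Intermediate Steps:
q(Y, z) = -96 (q(Y, z) = 18 + 6*(-19) = 18 - 114 = -96)
y(m) = 0
g(V, D) = 0
P(x) = -x (P(x) = 0 - x = -x)
E(C) = 486 - 3*C (E(C) = -27 + 3*(171 - C) = -27 + (513 - 3*C) = 486 - 3*C)
sqrt(E(-315) + P(q(-10, O(0, 6)))) = sqrt((486 - 3*(-315)) - 1*(-96)) = sqrt((486 + 945) + 96) = sqrt(1431 + 96) = sqrt(1527)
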